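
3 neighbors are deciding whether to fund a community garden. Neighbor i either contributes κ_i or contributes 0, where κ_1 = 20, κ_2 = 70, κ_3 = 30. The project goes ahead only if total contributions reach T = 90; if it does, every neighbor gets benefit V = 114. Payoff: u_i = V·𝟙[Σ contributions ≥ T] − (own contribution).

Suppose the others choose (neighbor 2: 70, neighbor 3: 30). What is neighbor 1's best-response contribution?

0

Others' total = 100 ≥ 90; contributing adds cost 20 for no extra benefit.
Best response: 0.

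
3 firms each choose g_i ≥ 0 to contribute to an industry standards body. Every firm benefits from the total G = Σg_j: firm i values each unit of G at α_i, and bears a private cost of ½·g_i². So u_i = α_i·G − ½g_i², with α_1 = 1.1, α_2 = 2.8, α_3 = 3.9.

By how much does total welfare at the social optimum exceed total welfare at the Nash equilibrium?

Firm i's FOC: ∂u_i/∂g_i = α_i − g_i = 0, so g_i* = α_i.
NE contributions = (1.1, 2.8, 3.9); G = 7.8.
W^NE = (Σα)·G − ½Σα_i² = 7.8² − ½·24.26 = 48.71.
Planner sets g_i = Σα_j = 7.8 for every i, so G^SO = 3·7.8 = 23.4.
W^SO = (Σα)·G^SO − ½·3·(Σα)² = (3/2)·7.8² = 91.26.
Deadweight loss = W^SO − W^NE = 42.55.

42.55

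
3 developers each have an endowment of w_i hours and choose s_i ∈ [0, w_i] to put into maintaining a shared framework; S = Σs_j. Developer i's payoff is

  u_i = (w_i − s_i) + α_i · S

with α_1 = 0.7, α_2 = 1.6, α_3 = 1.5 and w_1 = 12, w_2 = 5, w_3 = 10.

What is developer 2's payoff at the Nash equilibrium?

24

∂u_i/∂s_i = α_i − 1, so developer i contributes w_i if α_i > 1, else 0.
α_i > 1 for i ∈ {2, 3}; NE contributions (0, 5, 10), S = 15.
u_2 = (5 − 5) + 1.6·15 = 24.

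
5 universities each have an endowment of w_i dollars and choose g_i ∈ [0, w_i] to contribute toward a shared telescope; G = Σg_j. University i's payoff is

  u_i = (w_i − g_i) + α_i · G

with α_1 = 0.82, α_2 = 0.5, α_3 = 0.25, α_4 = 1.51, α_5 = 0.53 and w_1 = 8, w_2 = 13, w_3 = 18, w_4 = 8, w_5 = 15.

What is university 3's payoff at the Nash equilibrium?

∂u_i/∂g_i = α_i − 1, so university i contributes w_i if α_i > 1, else 0.
α_i > 1 for i ∈ {4}; NE contributions (0, 0, 0, 8, 0), G = 8.
u_3 = (18 − 0) + 0.25·8 = 20.

20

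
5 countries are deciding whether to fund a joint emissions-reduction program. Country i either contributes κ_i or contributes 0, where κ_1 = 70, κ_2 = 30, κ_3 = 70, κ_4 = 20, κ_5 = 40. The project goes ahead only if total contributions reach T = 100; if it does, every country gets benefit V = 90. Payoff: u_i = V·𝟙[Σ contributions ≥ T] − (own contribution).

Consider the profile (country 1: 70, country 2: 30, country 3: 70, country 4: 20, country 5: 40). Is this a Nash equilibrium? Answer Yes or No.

No

Total = 230 ≥ 100: provided.
Country 1 (pledges 70, payoff 20): dropping to 0 → total 160, payoff 90. Profitable deviation.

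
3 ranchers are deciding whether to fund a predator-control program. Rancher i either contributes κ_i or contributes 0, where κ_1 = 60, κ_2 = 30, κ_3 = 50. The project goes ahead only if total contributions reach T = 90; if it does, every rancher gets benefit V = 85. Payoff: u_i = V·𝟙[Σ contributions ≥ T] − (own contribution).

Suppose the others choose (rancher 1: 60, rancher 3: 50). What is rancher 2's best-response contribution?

0

Others' total = 110 ≥ 90; contributing adds cost 30 for no extra benefit.
Best response: 0.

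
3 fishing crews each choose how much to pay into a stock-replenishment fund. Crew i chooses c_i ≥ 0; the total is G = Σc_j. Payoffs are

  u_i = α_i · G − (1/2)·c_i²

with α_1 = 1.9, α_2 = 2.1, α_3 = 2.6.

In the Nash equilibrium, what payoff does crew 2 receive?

Crew i's FOC: ∂u_i/∂c_i = α_i − c_i = 0, so c_i* = α_i.
NE contributions = (1.9, 2.1, 2.6); G = 6.6.
u_2 = α_2·G − ½·(c_2)² = 2.1·6.6 − ½·2.1² = 11.655.

11.655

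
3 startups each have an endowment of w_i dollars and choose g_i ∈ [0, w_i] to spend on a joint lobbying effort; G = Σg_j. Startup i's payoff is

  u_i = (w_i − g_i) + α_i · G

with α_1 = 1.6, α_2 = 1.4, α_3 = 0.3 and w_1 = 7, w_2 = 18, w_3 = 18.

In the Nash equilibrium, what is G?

∂u_i/∂g_i = α_i − 1, so startup i contributes w_i if α_i > 1, else 0.
α_i > 1 for i ∈ {1, 2}; NE contributions (7, 18, 0), G = 25.

25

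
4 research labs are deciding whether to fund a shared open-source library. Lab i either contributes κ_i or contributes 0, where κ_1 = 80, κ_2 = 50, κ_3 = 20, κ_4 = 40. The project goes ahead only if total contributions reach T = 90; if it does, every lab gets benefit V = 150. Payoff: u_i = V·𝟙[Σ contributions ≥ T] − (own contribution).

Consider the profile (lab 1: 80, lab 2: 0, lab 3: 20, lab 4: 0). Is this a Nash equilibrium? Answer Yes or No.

Total = 100 ≥ 90: provided.
Lab 1 (pledges 80, payoff 70): dropping to 0 → total 20, payoff 0. No gain.
Lab 2 (pledges 0, payoff 150): pledging 50 → total 150, payoff 100. No gain.
Lab 3 (pledges 20, payoff 130): dropping to 0 → total 80, payoff 0. No gain.
Lab 4 (pledges 0, payoff 150): pledging 40 → total 140, payoff 110. No gain.

Yes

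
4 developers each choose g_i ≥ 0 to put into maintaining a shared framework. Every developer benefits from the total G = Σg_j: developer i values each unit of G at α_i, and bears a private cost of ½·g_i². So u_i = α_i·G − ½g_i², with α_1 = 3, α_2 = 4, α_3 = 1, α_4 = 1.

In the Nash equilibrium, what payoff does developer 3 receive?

Developer i's FOC: ∂u_i/∂g_i = α_i − g_i = 0, so g_i* = α_i.
NE contributions = (3, 4, 1, 1); G = 9.
u_3 = α_3·G − ½·(g_3)² = 1·9 − ½·1² = 8.5.

8.5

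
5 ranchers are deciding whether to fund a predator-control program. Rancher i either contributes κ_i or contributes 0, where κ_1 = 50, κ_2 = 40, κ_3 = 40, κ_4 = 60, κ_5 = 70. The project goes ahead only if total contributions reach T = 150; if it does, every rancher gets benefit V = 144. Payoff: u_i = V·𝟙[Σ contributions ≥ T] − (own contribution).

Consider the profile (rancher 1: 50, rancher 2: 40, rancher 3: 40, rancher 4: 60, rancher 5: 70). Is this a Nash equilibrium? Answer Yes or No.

No

Total = 260 ≥ 150: provided.
Rancher 1 (pledges 50, payoff 94): dropping to 0 → total 210, payoff 144. Profitable deviation.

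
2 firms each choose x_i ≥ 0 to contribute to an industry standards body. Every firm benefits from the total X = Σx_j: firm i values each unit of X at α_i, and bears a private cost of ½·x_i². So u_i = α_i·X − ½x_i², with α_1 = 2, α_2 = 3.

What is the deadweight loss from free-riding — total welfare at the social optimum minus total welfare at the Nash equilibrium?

Firm i's FOC: ∂u_i/∂x_i = α_i − x_i = 0, so x_i* = α_i.
NE contributions = (2, 3); X = 5.
W^NE = (Σα)·X − ½Σα_i² = 5² − ½·13 = 18.5.
Planner sets x_i = Σα_j = 5 for every i, so X^SO = 2·5 = 10.
W^SO = (Σα)·X^SO − ½·2·(Σα)² = (2/2)·5² = 25.
Deadweight loss = W^SO − W^NE = 6.5.

6.5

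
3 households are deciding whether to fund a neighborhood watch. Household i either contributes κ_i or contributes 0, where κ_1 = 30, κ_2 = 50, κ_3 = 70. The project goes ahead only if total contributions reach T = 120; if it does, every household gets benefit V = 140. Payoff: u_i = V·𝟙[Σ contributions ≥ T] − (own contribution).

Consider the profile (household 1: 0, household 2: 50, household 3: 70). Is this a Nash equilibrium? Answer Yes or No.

Total = 120 ≥ 120: provided.
Household 1 (pledges 0, payoff 140): pledging 30 → total 150, payoff 110. No gain.
Household 2 (pledges 50, payoff 90): dropping to 0 → total 70, payoff 0. No gain.
Household 3 (pledges 70, payoff 70): dropping to 0 → total 50, payoff 0. No gain.

Yes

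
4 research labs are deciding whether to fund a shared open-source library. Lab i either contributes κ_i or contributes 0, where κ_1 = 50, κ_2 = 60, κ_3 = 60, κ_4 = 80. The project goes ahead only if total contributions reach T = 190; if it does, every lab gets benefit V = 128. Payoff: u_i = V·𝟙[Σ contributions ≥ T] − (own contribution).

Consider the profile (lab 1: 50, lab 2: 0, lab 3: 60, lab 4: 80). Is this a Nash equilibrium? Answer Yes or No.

Yes

Total = 190 ≥ 190: provided.
Lab 1 (pledges 50, payoff 78): dropping to 0 → total 140, payoff 0. No gain.
Lab 2 (pledges 0, payoff 128): pledging 60 → total 250, payoff 68. No gain.
Lab 3 (pledges 60, payoff 68): dropping to 0 → total 130, payoff 0. No gain.
Lab 4 (pledges 80, payoff 48): dropping to 0 → total 110, payoff 0. No gain.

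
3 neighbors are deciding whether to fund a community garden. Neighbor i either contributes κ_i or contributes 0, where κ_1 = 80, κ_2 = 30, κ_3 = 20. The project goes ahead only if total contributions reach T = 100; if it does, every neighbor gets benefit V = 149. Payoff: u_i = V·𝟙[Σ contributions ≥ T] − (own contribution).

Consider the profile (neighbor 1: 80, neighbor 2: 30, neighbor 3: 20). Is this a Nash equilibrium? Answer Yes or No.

Total = 130 ≥ 100: provided.
Neighbor 1 (pledges 80, payoff 69): dropping to 0 → total 50, payoff 0. No gain.
Neighbor 2 (pledges 30, payoff 119): dropping to 0 → total 100, payoff 149. Profitable deviation.

No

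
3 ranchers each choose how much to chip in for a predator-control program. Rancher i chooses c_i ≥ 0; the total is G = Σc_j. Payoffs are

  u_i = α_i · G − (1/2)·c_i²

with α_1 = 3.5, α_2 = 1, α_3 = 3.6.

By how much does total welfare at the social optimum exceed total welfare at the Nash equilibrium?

45.91

Rancher i's FOC: ∂u_i/∂c_i = α_i − c_i = 0, so c_i* = α_i.
NE contributions = (3.5, 1, 3.6); G = 8.1.
W^NE = (Σα)·G − ½Σα_i² = 8.1² − ½·26.21 = 52.505.
Planner sets c_i = Σα_j = 8.1 for every i, so G^SO = 3·8.1 = 24.3.
W^SO = (Σα)·G^SO − ½·3·(Σα)² = (3/2)·8.1² = 98.415.
Deadweight loss = W^SO − W^NE = 45.91.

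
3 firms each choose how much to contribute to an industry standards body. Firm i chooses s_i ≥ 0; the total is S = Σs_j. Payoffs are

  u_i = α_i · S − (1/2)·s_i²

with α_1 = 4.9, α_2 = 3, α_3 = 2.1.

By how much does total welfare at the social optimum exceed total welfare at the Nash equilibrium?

Firm i's FOC: ∂u_i/∂s_i = α_i − s_i = 0, so s_i* = α_i.
NE contributions = (4.9, 3, 2.1); S = 10.
W^NE = (Σα)·S − ½Σα_i² = 10² − ½·37.42 = 81.29.
Planner sets s_i = Σα_j = 10 for every i, so S^SO = 3·10 = 30.
W^SO = (Σα)·S^SO − ½·3·(Σα)² = (3/2)·10² = 150.
Deadweight loss = W^SO − W^NE = 68.71.

68.71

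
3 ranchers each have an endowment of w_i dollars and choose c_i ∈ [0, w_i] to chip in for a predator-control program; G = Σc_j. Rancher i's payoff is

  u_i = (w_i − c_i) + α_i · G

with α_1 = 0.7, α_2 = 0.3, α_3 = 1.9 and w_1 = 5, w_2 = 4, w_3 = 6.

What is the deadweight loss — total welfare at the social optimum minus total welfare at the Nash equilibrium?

17.1

∂u_i/∂c_i = α_i − 1, so rancher i contributes w_i if α_i > 1, else 0.
α_i > 1 for i ∈ {3}; NE contributions (0, 0, 6), G = 6.
W^NE = Σw_i − G^NE + (Σα_i)·G^NE = 15 + 1.9·6 = 26.4.
Planner: ∂(Σu_j)/∂c_i = Σα_j − 1 = 1.9 > 0, so everyone contributes w_i; G^SO = 15, W^SO = 15 + 1.9·15 = 43.5.
Deadweight loss = 17.1.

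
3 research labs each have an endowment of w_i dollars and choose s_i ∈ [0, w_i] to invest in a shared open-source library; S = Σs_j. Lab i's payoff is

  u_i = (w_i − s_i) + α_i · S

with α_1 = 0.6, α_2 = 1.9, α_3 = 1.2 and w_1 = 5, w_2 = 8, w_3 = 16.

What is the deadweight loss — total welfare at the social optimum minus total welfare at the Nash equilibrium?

∂u_i/∂s_i = α_i − 1, so lab i contributes w_i if α_i > 1, else 0.
α_i > 1 for i ∈ {2, 3}; NE contributions (0, 8, 16), S = 24.
W^NE = Σw_i − S^NE + (Σα_i)·S^NE = 29 + 2.7·24 = 93.8.
Planner: ∂(Σu_j)/∂s_i = Σα_j − 1 = 2.7 > 0, so everyone contributes w_i; S^SO = 29, W^SO = 29 + 2.7·29 = 107.3.
Deadweight loss = 13.5.

13.5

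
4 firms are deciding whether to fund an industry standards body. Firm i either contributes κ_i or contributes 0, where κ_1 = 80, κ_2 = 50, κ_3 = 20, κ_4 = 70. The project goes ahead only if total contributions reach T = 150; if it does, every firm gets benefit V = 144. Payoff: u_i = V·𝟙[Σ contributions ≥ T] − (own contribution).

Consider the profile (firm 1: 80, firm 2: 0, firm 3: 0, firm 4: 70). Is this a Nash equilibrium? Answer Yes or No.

Yes

Total = 150 ≥ 150: provided.
Firm 1 (pledges 80, payoff 64): dropping to 0 → total 70, payoff 0. No gain.
Firm 2 (pledges 0, payoff 144): pledging 50 → total 200, payoff 94. No gain.
Firm 3 (pledges 0, payoff 144): pledging 20 → total 170, payoff 124. No gain.
Firm 4 (pledges 70, payoff 74): dropping to 0 → total 80, payoff 0. No gain.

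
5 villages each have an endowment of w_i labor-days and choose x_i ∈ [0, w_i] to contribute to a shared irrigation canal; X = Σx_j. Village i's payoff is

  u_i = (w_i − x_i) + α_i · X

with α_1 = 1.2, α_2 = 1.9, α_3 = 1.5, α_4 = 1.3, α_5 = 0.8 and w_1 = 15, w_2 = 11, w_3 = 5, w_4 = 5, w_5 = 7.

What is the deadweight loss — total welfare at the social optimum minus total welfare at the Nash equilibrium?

∂u_i/∂x_i = α_i − 1, so village i contributes w_i if α_i > 1, else 0.
α_i > 1 for i ∈ {1, 2, 3, 4}; NE contributions (15, 11, 5, 5, 0), X = 36.
W^NE = Σw_i − X^NE + (Σα_i)·X^NE = 43 + 5.7·36 = 248.2.
Planner: ∂(Σu_j)/∂x_i = Σα_j − 1 = 5.7 > 0, so everyone contributes w_i; X^SO = 43, W^SO = 43 + 5.7·43 = 288.1.
Deadweight loss = 39.9.

39.9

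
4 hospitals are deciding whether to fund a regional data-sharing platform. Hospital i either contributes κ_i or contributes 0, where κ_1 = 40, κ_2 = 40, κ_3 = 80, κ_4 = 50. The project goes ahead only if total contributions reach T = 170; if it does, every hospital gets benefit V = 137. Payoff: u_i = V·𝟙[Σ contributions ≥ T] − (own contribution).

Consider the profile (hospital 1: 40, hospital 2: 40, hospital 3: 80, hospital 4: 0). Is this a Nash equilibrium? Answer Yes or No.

Total = 160 < 170: not provided.
Hospital 1 (pledges 40, payoff -40): dropping to 0 → total 120, payoff 0. Profitable deviation.

No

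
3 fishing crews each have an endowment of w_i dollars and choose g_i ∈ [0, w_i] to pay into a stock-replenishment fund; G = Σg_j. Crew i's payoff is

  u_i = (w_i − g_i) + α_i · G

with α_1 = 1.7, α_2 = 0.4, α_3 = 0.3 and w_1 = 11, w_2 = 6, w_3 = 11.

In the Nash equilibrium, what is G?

11

∂u_i/∂g_i = α_i − 1, so crew i contributes w_i if α_i > 1, else 0.
α_i > 1 for i ∈ {1}; NE contributions (11, 0, 0), G = 11.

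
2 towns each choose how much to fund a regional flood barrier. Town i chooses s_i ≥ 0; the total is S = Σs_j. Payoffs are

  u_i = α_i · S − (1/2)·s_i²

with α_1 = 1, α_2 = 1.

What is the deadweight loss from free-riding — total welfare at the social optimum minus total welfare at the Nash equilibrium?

1

Town i's FOC: ∂u_i/∂s_i = α_i − s_i = 0, so s_i* = α_i.
NE contributions = (1, 1); S = 2.
W^NE = (Σα)·S − ½Σα_i² = 2² − ½·2 = 3.
Planner sets s_i = Σα_j = 2 for every i, so S^SO = 2·2 = 4.
W^SO = (Σα)·S^SO − ½·2·(Σα)² = (2/2)·2² = 4.
Deadweight loss = W^SO − W^NE = 1.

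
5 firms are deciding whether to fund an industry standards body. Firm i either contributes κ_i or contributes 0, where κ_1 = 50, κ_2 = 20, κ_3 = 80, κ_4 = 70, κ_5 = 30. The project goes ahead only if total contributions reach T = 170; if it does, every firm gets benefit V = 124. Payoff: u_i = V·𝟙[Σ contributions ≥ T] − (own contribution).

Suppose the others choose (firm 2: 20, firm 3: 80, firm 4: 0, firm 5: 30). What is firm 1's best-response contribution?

Others' total = 130. Contributing 50 brings total to 180 ≥ 170: gain V − κ_1 = 74.
Best response: 50.

50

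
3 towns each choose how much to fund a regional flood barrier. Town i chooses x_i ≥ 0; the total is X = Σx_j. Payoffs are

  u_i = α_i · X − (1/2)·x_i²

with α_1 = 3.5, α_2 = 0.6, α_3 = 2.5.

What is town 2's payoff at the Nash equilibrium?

Town i's FOC: ∂u_i/∂x_i = α_i − x_i = 0, so x_i* = α_i.
NE contributions = (3.5, 0.6, 2.5); X = 6.6.
u_2 = α_2·X − ½·(x_2)² = 0.6·6.6 − ½·0.6² = 3.78.

3.78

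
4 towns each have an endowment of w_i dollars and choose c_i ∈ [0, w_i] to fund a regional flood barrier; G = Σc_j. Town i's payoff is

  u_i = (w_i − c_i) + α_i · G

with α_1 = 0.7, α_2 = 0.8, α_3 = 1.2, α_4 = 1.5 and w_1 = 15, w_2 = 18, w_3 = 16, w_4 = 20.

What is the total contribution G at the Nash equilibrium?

36

∂u_i/∂c_i = α_i − 1, so town i contributes w_i if α_i > 1, else 0.
α_i > 1 for i ∈ {3, 4}; NE contributions (0, 0, 16, 20), G = 36.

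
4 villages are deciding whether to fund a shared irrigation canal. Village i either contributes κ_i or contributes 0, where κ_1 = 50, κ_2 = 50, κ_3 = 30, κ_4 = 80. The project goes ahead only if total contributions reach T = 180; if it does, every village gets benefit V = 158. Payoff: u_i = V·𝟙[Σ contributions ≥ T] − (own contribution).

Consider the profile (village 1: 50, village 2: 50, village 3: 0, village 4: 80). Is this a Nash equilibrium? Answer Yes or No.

Yes

Total = 180 ≥ 180: provided.
Village 1 (pledges 50, payoff 108): dropping to 0 → total 130, payoff 0. No gain.
Village 2 (pledges 50, payoff 108): dropping to 0 → total 130, payoff 0. No gain.
Village 3 (pledges 0, payoff 158): pledging 30 → total 210, payoff 128. No gain.
Village 4 (pledges 80, payoff 78): dropping to 0 → total 100, payoff 0. No gain.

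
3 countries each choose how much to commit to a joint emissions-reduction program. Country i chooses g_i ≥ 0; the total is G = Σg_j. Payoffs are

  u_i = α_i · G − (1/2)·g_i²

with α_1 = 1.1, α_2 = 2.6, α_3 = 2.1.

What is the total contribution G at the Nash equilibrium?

Country i's FOC: ∂u_i/∂g_i = α_i − g_i = 0, so g_i* = α_i.
NE contributions = (1.1, 2.6, 2.1); G = 5.8.

5.8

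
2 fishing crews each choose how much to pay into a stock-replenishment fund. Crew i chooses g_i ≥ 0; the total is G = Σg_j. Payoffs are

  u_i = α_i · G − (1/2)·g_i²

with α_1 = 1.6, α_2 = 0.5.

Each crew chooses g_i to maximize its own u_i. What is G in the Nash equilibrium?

Crew i's FOC: ∂u_i/∂g_i = α_i − g_i = 0, so g_i* = α_i.
NE contributions = (1.6, 0.5); G = 2.1.

2.1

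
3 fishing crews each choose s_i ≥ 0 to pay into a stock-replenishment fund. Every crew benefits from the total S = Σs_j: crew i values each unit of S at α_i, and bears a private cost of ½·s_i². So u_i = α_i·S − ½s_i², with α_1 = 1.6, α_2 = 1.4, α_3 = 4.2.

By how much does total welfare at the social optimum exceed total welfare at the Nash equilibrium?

37

Crew i's FOC: ∂u_i/∂s_i = α_i − s_i = 0, so s_i* = α_i.
NE contributions = (1.6, 1.4, 4.2); S = 7.2.
W^NE = (Σα)·S − ½Σα_i² = 7.2² − ½·22.16 = 40.76.
Planner sets s_i = Σα_j = 7.2 for every i, so S^SO = 3·7.2 = 21.6.
W^SO = (Σα)·S^SO − ½·3·(Σα)² = (3/2)·7.2² = 77.76.
Deadweight loss = W^SO − W^NE = 37.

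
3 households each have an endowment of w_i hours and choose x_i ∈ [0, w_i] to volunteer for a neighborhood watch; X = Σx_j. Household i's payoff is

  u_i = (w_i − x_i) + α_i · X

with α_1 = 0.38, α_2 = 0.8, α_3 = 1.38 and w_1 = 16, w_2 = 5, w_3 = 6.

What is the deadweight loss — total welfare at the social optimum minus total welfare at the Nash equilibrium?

∂u_i/∂x_i = α_i − 1, so household i contributes w_i if α_i > 1, else 0.
α_i > 1 for i ∈ {3}; NE contributions (0, 0, 6), X = 6.
W^NE = Σw_i − X^NE + (Σα_i)·X^NE = 27 + 1.56·6 = 36.36.
Planner: ∂(Σu_j)/∂x_i = Σα_j − 1 = 1.56 > 0, so everyone contributes w_i; X^SO = 27, W^SO = 27 + 1.56·27 = 69.12.
Deadweight loss = 32.76.

32.76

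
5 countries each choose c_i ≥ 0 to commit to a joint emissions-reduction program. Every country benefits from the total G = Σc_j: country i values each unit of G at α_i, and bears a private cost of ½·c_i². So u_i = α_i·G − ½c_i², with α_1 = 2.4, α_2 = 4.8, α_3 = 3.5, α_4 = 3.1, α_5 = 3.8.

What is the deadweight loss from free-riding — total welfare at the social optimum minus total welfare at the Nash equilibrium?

497.19

Country i's FOC: ∂u_i/∂c_i = α_i − c_i = 0, so c_i* = α_i.
NE contributions = (2.4, 4.8, 3.5, 3.1, 3.8); G = 17.6.
W^NE = (Σα)·G − ½Σα_i² = 17.6² − ½·65.1 = 277.21.
Planner sets c_i = Σα_j = 17.6 for every i, so G^SO = 5·17.6 = 88.
W^SO = (Σα)·G^SO − ½·5·(Σα)² = (5/2)·17.6² = 774.4.
Deadweight loss = W^SO − W^NE = 497.19.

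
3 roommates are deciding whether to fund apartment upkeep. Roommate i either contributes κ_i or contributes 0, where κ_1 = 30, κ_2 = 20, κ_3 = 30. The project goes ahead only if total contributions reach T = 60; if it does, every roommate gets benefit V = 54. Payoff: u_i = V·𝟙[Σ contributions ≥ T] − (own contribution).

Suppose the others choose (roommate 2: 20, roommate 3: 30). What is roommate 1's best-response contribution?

Others' total = 50. Contributing 30 brings total to 80 ≥ 60: gain V − κ_1 = 24.
Best response: 30.

30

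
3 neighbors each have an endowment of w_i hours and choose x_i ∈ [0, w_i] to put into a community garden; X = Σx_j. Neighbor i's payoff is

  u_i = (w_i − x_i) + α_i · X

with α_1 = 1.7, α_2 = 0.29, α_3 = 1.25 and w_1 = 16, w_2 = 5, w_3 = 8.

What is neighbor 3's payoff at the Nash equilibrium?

∂u_i/∂x_i = α_i − 1, so neighbor i contributes w_i if α_i > 1, else 0.
α_i > 1 for i ∈ {1, 3}; NE contributions (16, 0, 8), X = 24.
u_3 = (8 − 8) + 1.25·24 = 30.

30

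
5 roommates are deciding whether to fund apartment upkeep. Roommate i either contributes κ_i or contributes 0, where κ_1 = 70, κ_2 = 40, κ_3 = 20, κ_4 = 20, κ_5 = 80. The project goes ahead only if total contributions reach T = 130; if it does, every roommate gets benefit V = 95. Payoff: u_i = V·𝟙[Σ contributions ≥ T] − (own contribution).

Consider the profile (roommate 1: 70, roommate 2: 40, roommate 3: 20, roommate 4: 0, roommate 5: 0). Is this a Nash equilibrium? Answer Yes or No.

Total = 130 ≥ 130: provided.
Roommate 1 (pledges 70, payoff 25): dropping to 0 → total 60, payoff 0. No gain.
Roommate 2 (pledges 40, payoff 55): dropping to 0 → total 90, payoff 0. No gain.
Roommate 3 (pledges 20, payoff 75): dropping to 0 → total 110, payoff 0. No gain.
Roommate 4 (pledges 0, payoff 95): pledging 20 → total 150, payoff 75. No gain.
Roommate 5 (pledges 0, payoff 95): pledging 80 → total 210, payoff 15. No gain.

Yes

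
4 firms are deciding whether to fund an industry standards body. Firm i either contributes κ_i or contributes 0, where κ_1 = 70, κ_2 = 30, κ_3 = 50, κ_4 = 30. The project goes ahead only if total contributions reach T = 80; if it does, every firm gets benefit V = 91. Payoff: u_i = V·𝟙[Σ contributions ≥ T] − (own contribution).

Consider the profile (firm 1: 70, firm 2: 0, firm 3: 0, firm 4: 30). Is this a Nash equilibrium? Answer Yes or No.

Yes

Total = 100 ≥ 80: provided.
Firm 1 (pledges 70, payoff 21): dropping to 0 → total 30, payoff 0. No gain.
Firm 2 (pledges 0, payoff 91): pledging 30 → total 130, payoff 61. No gain.
Firm 3 (pledges 0, payoff 91): pledging 50 → total 150, payoff 41. No gain.
Firm 4 (pledges 30, payoff 61): dropping to 0 → total 70, payoff 0. No gain.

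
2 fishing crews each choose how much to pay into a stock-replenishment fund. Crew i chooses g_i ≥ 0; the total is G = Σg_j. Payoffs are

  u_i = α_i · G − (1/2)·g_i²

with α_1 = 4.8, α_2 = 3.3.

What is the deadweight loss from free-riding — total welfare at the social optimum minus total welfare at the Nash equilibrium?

16.965

Crew i's FOC: ∂u_i/∂g_i = α_i − g_i = 0, so g_i* = α_i.
NE contributions = (4.8, 3.3); G = 8.1.
W^NE = (Σα)·G − ½Σα_i² = 8.1² − ½·33.93 = 48.645.
Planner sets g_i = Σα_j = 8.1 for every i, so G^SO = 2·8.1 = 16.2.
W^SO = (Σα)·G^SO − ½·2·(Σα)² = (2/2)·8.1² = 65.61.
Deadweight loss = W^SO − W^NE = 16.965.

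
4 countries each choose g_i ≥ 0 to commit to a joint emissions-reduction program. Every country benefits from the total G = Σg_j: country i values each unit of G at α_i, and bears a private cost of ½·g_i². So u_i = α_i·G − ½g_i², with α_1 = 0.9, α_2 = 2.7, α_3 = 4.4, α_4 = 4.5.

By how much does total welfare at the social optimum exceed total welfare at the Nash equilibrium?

Country i's FOC: ∂u_i/∂g_i = α_i − g_i = 0, so g_i* = α_i.
NE contributions = (0.9, 2.7, 4.4, 4.5); G = 12.5.
W^NE = (Σα)·G − ½Σα_i² = 12.5² − ½·47.71 = 132.395.
Planner sets g_i = Σα_j = 12.5 for every i, so G^SO = 4·12.5 = 50.
W^SO = (Σα)·G^SO − ½·4·(Σα)² = (4/2)·12.5² = 312.5.
Deadweight loss = W^SO − W^NE = 180.105.

180.105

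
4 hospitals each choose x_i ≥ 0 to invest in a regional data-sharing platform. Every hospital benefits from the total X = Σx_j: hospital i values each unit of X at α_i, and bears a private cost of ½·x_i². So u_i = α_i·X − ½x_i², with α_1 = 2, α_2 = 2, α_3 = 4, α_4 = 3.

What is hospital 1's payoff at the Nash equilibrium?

20

Hospital i's FOC: ∂u_i/∂x_i = α_i − x_i = 0, so x_i* = α_i.
NE contributions = (2, 2, 4, 3); X = 11.
u_1 = α_1·X − ½·(x_1)² = 2·11 − ½·2² = 20.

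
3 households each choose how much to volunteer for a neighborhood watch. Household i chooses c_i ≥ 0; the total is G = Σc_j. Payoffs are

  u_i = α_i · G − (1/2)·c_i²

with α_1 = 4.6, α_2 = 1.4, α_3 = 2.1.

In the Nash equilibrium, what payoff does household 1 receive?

26.68

Household i's FOC: ∂u_i/∂c_i = α_i − c_i = 0, so c_i* = α_i.
NE contributions = (4.6, 1.4, 2.1); G = 8.1.
u_1 = α_1·G − ½·(c_1)² = 4.6·8.1 − ½·4.6² = 26.68.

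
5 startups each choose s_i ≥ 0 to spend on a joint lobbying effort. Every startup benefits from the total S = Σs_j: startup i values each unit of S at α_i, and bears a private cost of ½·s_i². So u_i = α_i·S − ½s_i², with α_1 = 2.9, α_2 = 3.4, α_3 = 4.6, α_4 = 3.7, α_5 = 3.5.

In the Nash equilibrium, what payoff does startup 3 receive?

Startup i's FOC: ∂u_i/∂s_i = α_i − s_i = 0, so s_i* = α_i.
NE contributions = (2.9, 3.4, 4.6, 3.7, 3.5); S = 18.1.
u_3 = α_3·S − ½·(s_3)² = 4.6·18.1 − ½·4.6² = 72.68.

72.68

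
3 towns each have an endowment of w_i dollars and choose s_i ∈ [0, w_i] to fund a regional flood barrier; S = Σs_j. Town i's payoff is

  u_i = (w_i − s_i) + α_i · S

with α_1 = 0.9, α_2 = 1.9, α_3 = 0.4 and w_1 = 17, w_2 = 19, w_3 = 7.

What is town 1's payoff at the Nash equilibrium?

34.1

∂u_i/∂s_i = α_i − 1, so town i contributes w_i if α_i > 1, else 0.
α_i > 1 for i ∈ {2}; NE contributions (0, 19, 0), S = 19.
u_1 = (17 − 0) + 0.9·19 = 34.1.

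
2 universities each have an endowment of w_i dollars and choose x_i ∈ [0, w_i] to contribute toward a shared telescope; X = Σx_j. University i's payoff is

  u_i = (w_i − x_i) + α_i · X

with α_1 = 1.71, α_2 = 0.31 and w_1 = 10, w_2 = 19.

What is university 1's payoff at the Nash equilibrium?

17.1

∂u_i/∂x_i = α_i − 1, so university i contributes w_i if α_i > 1, else 0.
α_i > 1 for i ∈ {1}; NE contributions (10, 0), X = 10.
u_1 = (10 − 10) + 1.71·10 = 17.1.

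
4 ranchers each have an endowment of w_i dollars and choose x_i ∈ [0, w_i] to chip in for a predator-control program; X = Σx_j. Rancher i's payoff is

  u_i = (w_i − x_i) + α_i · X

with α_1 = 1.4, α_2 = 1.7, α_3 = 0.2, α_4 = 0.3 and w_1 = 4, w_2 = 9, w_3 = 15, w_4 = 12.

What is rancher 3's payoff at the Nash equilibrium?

17.6

∂u_i/∂x_i = α_i − 1, so rancher i contributes w_i if α_i > 1, else 0.
α_i > 1 for i ∈ {1, 2}; NE contributions (4, 9, 0, 0), X = 13.
u_3 = (15 − 0) + 0.2·13 = 17.6.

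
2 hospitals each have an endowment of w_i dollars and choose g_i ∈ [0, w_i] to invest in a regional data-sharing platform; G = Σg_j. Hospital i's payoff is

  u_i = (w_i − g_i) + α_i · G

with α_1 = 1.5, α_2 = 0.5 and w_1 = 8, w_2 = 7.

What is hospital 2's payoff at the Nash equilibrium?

11

∂u_i/∂g_i = α_i − 1, so hospital i contributes w_i if α_i > 1, else 0.
α_i > 1 for i ∈ {1}; NE contributions (8, 0), G = 8.
u_2 = (7 − 0) + 0.5·8 = 11.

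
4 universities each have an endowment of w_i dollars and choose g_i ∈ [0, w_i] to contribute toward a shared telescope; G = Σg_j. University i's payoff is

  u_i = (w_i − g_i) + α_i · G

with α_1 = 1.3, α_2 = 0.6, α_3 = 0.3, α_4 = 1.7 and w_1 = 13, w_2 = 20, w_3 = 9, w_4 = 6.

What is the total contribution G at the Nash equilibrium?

∂u_i/∂g_i = α_i − 1, so university i contributes w_i if α_i > 1, else 0.
α_i > 1 for i ∈ {1, 4}; NE contributions (13, 0, 0, 6), G = 19.

19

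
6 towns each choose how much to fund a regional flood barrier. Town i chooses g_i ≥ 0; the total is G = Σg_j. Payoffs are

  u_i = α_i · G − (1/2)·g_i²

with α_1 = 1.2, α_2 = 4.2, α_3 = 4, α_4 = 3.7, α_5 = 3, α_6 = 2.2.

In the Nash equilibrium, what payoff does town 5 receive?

50.4

Town i's FOC: ∂u_i/∂g_i = α_i − g_i = 0, so g_i* = α_i.
NE contributions = (1.2, 4.2, 4, 3.7, 3, 2.2); G = 18.3.
u_5 = α_5·G − ½·(g_5)² = 3·18.3 − ½·3² = 50.4.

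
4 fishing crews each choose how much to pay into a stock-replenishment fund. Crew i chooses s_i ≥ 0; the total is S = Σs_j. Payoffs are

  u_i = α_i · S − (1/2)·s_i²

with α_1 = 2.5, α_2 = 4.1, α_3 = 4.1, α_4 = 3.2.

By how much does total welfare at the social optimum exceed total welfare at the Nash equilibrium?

Crew i's FOC: ∂u_i/∂s_i = α_i − s_i = 0, so s_i* = α_i.
NE contributions = (2.5, 4.1, 4.1, 3.2); S = 13.9.
W^NE = (Σα)·S − ½Σα_i² = 13.9² − ½·50.11 = 168.155.
Planner sets s_i = Σα_j = 13.9 for every i, so S^SO = 4·13.9 = 55.6.
W^SO = (Σα)·S^SO − ½·4·(Σα)² = (4/2)·13.9² = 386.42.
Deadweight loss = W^SO − W^NE = 218.265.

218.265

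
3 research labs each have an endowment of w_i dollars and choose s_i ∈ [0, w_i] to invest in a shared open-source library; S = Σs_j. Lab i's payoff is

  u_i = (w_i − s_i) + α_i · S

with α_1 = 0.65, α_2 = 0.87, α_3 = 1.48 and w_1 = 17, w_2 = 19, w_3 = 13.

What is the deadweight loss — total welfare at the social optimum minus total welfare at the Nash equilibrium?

∂u_i/∂s_i = α_i − 1, so lab i contributes w_i if α_i > 1, else 0.
α_i > 1 for i ∈ {3}; NE contributions (0, 0, 13), S = 13.
W^NE = Σw_i − S^NE + (Σα_i)·S^NE = 49 + 2·13 = 75.
Planner: ∂(Σu_j)/∂s_i = Σα_j − 1 = 2 > 0, so everyone contributes w_i; S^SO = 49, W^SO = 49 + 2·49 = 147.
Deadweight loss = 72.

72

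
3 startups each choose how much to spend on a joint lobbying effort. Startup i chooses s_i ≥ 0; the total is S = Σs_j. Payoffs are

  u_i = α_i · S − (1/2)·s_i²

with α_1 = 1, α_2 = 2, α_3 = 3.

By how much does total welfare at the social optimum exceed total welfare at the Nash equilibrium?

Startup i's FOC: ∂u_i/∂s_i = α_i − s_i = 0, so s_i* = α_i.
NE contributions = (1, 2, 3); S = 6.
W^NE = (Σα)·S − ½Σα_i² = 6² − ½·14 = 29.
Planner sets s_i = Σα_j = 6 for every i, so S^SO = 3·6 = 18.
W^SO = (Σα)·S^SO − ½·3·(Σα)² = (3/2)·6² = 54.
Deadweight loss = W^SO − W^NE = 25.

25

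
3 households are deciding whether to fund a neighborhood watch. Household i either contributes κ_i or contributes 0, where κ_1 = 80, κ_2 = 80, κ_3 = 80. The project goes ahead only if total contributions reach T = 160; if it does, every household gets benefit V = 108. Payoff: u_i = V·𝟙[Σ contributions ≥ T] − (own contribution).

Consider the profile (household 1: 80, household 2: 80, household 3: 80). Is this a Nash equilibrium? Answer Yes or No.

No

Total = 240 ≥ 160: provided.
Household 1 (pledges 80, payoff 28): dropping to 0 → total 160, payoff 108. Profitable deviation.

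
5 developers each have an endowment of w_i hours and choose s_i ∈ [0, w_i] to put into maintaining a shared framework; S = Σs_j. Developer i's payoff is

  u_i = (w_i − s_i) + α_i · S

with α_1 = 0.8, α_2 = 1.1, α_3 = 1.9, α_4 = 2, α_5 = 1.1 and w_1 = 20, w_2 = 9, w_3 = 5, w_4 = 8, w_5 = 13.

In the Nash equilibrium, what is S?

35

∂u_i/∂s_i = α_i − 1, so developer i contributes w_i if α_i > 1, else 0.
α_i > 1 for i ∈ {2, 3, 4, 5}; NE contributions (0, 9, 5, 8, 13), S = 35.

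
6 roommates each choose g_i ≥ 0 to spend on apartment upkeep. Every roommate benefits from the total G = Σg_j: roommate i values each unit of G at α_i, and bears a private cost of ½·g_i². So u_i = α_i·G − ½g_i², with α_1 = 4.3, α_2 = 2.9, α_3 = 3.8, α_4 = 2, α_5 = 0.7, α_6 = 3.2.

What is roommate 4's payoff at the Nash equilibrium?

Roommate i's FOC: ∂u_i/∂g_i = α_i − g_i = 0, so g_i* = α_i.
NE contributions = (4.3, 2.9, 3.8, 2, 0.7, 3.2); G = 16.9.
u_4 = α_4·G − ½·(g_4)² = 2·16.9 − ½·2² = 31.8.

31.8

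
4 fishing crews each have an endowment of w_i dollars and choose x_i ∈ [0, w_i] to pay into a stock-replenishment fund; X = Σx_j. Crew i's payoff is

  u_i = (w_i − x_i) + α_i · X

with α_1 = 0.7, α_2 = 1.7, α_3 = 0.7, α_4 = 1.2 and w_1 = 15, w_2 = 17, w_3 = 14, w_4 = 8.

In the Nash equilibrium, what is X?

∂u_i/∂x_i = α_i − 1, so crew i contributes w_i if α_i > 1, else 0.
α_i > 1 for i ∈ {2, 4}; NE contributions (0, 17, 0, 8), X = 25.

25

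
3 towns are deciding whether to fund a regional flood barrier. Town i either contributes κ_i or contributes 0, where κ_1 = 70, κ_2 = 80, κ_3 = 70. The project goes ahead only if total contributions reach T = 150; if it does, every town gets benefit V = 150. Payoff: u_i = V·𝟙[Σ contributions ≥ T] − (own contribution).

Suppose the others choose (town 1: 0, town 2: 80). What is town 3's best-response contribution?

Others' total = 80. Contributing 70 brings total to 150 ≥ 150: gain V − κ_3 = 80.
Best response: 70.

70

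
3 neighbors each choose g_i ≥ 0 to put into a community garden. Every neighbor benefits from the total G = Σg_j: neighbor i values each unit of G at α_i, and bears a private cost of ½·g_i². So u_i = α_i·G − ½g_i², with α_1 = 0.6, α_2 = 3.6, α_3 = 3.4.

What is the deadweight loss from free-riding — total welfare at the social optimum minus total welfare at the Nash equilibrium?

Neighbor i's FOC: ∂u_i/∂g_i = α_i − g_i = 0, so g_i* = α_i.
NE contributions = (0.6, 3.6, 3.4); G = 7.6.
W^NE = (Σα)·G − ½Σα_i² = 7.6² − ½·24.88 = 45.32.
Planner sets g_i = Σα_j = 7.6 for every i, so G^SO = 3·7.6 = 22.8.
W^SO = (Σα)·G^SO − ½·3·(Σα)² = (3/2)·7.6² = 86.64.
Deadweight loss = W^SO − W^NE = 41.32.

41.32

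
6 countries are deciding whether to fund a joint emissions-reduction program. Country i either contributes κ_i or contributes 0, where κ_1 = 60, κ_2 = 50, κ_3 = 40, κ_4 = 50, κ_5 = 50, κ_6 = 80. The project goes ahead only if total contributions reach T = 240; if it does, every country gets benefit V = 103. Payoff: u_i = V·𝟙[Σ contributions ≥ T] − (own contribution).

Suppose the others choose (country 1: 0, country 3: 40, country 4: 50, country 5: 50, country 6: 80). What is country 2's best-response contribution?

Others' total = 220. Contributing 50 brings total to 270 ≥ 240: gain V − κ_2 = 53.
Best response: 50.

50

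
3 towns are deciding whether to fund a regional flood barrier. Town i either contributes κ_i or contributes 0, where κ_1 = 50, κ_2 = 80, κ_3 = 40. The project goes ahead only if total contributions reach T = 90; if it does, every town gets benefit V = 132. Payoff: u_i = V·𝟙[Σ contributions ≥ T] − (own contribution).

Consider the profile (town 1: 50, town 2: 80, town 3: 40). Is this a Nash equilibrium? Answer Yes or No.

No

Total = 170 ≥ 90: provided.
Town 1 (pledges 50, payoff 82): dropping to 0 → total 120, payoff 132. Profitable deviation.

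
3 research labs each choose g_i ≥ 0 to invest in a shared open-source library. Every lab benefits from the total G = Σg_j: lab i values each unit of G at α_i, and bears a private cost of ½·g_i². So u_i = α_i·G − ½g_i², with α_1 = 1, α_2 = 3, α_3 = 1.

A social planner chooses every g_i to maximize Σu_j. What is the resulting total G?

Planner FOC: ∂(Σu_j)/∂g_i = (Σα_j) − g_i = 0, so g_i^SO = Σα_j = 5 for every i; G^SO = 15.

15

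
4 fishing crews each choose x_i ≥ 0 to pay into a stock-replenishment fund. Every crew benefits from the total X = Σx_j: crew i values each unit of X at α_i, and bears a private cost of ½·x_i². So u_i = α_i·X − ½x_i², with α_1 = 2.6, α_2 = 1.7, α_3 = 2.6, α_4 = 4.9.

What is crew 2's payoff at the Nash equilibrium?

Crew i's FOC: ∂u_i/∂x_i = α_i − x_i = 0, so x_i* = α_i.
NE contributions = (2.6, 1.7, 2.6, 4.9); X = 11.8.
u_2 = α_2·X − ½·(x_2)² = 1.7·11.8 − ½·1.7² = 18.615.

18.615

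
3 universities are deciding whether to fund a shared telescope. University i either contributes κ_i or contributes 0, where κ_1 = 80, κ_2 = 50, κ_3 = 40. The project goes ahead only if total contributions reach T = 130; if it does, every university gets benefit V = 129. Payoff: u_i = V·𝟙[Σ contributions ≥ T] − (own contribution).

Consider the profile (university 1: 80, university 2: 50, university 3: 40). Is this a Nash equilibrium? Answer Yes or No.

Total = 170 ≥ 130: provided.
University 1 (pledges 80, payoff 49): dropping to 0 → total 90, payoff 0. No gain.
University 2 (pledges 50, payoff 79): dropping to 0 → total 120, payoff 0. No gain.
University 3 (pledges 40, payoff 89): dropping to 0 → total 130, payoff 129. Profitable deviation.

No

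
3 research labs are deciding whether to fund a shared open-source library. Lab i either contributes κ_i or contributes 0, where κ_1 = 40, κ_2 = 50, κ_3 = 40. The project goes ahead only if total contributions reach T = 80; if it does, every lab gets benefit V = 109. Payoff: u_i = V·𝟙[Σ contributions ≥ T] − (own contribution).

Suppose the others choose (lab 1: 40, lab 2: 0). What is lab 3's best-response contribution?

40

Others' total = 40. Contributing 40 brings total to 80 ≥ 80: gain V − κ_3 = 69.
Best response: 40.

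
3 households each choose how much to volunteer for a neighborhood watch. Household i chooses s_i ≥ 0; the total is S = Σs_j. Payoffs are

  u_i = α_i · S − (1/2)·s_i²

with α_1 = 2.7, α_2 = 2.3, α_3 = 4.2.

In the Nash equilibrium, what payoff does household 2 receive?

18.515

Household i's FOC: ∂u_i/∂s_i = α_i − s_i = 0, so s_i* = α_i.
NE contributions = (2.7, 2.3, 4.2); S = 9.2.
u_2 = α_2·S − ½·(s_2)² = 2.3·9.2 − ½·2.3² = 18.515.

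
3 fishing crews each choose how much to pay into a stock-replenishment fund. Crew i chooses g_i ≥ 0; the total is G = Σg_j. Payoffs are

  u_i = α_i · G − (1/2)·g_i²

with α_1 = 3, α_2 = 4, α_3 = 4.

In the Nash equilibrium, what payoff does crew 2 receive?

36

Crew i's FOC: ∂u_i/∂g_i = α_i − g_i = 0, so g_i* = α_i.
NE contributions = (3, 4, 4); G = 11.
u_2 = α_2·G − ½·(g_2)² = 4·11 − ½·4² = 36.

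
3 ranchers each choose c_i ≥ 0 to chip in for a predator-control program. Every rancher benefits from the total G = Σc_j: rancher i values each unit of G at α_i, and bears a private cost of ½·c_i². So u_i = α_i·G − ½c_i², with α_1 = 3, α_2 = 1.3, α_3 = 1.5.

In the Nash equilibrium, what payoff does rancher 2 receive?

Rancher i's FOC: ∂u_i/∂c_i = α_i − c_i = 0, so c_i* = α_i.
NE contributions = (3, 1.3, 1.5); G = 5.8.
u_2 = α_2·G − ½·(c_2)² = 1.3·5.8 − ½·1.3² = 6.695.

6.695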